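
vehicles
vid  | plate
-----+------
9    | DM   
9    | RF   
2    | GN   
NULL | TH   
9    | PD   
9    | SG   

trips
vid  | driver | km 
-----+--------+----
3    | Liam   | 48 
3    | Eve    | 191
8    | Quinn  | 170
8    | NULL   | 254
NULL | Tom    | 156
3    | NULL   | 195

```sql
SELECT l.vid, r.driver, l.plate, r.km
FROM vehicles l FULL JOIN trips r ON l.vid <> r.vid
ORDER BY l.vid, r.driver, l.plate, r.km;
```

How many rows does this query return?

FULL OUTER JOIN keeps every row from both sides; unmatched rows get NULL for the other side's columns.
Matching on l.vid <> r.vid. A NULL in a compared column never satisfies the condition.
Matched pairs: 25; unmatched l rows kept: 1; unmatched r rows kept: 1.
Total: 25 matched + 2 padded = 27 rows.

27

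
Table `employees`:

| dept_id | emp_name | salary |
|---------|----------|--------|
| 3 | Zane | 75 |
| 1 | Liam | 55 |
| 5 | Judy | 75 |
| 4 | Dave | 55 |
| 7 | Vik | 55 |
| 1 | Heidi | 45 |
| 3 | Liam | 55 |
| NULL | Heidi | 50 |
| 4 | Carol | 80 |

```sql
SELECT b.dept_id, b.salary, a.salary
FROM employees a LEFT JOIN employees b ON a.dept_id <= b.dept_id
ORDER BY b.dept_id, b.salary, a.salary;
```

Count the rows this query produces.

LEFT JOIN keeps every row from `employees a`; unmatched rows get NULL for `employees b`'s columns.
Matching on a.dept_id <= b.dept_id. A NULL in a compared column never satisfies the condition.
- dept_id=3: 6 matching b row(s), so 6 row(s) emitted.
- dept_id=1: 8 matching b row(s), so 8 row(s) emitted.
- dept_id=5: 2 matching b row(s), so 2 row(s) emitted.
- dept_id=4: 4 matching b row(s), so 4 row(s) emitted.
- dept_id=7: 1 matching b row(s), so 1 row(s) emitted.
- dept_id=1: 8 matching b row(s), so 8 row(s) emitted.
- dept_id=3: 6 matching b row(s), so 6 row(s) emitted.
- dept_id=NULL: no b row matches, row kept with b columns NULL.
- dept_id=4: 4 matching b row(s), so 4 row(s) emitted.
Total: 39 matched + 1 padded = 40 rows.

40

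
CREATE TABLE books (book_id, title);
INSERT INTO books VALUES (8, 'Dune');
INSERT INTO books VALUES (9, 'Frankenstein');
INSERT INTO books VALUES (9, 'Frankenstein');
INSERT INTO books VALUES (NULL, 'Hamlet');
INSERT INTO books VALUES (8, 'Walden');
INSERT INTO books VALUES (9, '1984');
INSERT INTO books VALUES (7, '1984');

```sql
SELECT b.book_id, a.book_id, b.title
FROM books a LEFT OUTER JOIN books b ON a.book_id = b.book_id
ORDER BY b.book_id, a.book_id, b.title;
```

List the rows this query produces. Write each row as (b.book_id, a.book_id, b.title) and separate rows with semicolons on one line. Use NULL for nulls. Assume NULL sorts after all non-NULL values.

LEFT JOIN keeps every row from `books a`; unmatched rows get NULL for `books b`'s columns.
Matching on a.book_id = b.book_id. A NULL in a compared column never satisfies the condition.
- book_id=8: 2 matching b row(s), so 2 row(s) emitted.
- book_id=9: 3 matching b row(s), so 3 row(s) emitted.
- book_id=9: 3 matching b row(s), so 3 row(s) emitted.
- book_id=NULL: no b row matches, row kept with b columns NULL.
- book_id=8: 2 matching b row(s), so 2 row(s) emitted.
- book_id=9: 3 matching b row(s), so 3 row(s) emitted.
- book_id=7: 1 matching b row(s), so 1 row(s) emitted.

(7, 7, 1984); (8, 8, Dune); (8, 8, Dune); (8, 8, Walden); (8, 8, Walden); (9, 9, 1984); (9, 9, 1984); (9, 9, 1984); (9, 9, Frankenstein); (9, 9, Frankenstein); (9, 9, Frankenstein); (9, 9, Frankenstein); (9, 9, Frankenstein); (9, 9, Frankenstein); (NULL, NULL, NULL)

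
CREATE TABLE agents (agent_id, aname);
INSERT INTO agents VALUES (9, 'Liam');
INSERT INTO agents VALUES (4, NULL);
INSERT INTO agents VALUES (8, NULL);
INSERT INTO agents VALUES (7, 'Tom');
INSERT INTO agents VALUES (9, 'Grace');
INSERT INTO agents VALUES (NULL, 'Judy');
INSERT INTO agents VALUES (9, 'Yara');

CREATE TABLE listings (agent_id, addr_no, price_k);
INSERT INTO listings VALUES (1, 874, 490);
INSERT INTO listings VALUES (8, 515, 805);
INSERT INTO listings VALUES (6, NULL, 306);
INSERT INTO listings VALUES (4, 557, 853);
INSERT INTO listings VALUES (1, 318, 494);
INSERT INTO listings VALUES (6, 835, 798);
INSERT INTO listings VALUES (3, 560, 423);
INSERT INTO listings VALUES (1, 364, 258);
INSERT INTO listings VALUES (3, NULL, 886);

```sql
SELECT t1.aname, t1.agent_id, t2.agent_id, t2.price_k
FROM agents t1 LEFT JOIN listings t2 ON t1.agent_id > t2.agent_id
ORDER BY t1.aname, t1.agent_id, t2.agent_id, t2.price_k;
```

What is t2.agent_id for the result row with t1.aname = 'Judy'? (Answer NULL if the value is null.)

LEFT JOIN keeps every row from `agents`; unmatched rows get NULL for `listings`'s columns.
Matching on t1.agent_id > t2.agent_id. A NULL in a compared column never satisfies the condition.
- t1 (agent_id=9) pairs with 9 row(s) of t2.
- t1 (agent_id=4) pairs with 5 row(s) of t2.
- t1 (agent_id=8) pairs with 8 row(s) of t2.
- t1 (agent_id=7) pairs with 8 row(s) of t2.
- t1 (agent_id=9) pairs with 9 row(s) of t2.
- t1 (agent_id=NULL) has no partner → padded with NULL.
- t1 (agent_id=9) pairs with 9 row(s) of t2.

NULL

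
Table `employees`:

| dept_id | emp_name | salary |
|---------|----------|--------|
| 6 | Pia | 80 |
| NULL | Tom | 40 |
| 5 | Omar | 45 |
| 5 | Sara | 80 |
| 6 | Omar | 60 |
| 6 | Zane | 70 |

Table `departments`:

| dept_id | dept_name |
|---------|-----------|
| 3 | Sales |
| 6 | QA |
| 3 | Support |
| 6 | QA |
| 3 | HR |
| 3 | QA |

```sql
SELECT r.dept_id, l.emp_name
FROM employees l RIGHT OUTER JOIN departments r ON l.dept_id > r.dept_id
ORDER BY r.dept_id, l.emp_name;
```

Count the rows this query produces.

22

RIGHT JOIN keeps every row from `departments`; unmatched rows get NULL for `employees`'s columns.
Matching on l.dept_id > r.dept_id. A NULL in a compared column never satisfies the condition.
- l (dept_id=6) pairs with 4 row(s) of r.
- l (dept_id=NULL) has no partner in r.
- l (dept_id=5) pairs with 4 row(s) of r.
- l (dept_id=5) pairs with 4 row(s) of r.
- l (dept_id=6) pairs with 4 row(s) of r.
- l (dept_id=6) pairs with 4 row(s) of r.
- 2 row(s) from r found no l partner → padded with NULL.
Total: 20 matched + 2 padded = 22 rows.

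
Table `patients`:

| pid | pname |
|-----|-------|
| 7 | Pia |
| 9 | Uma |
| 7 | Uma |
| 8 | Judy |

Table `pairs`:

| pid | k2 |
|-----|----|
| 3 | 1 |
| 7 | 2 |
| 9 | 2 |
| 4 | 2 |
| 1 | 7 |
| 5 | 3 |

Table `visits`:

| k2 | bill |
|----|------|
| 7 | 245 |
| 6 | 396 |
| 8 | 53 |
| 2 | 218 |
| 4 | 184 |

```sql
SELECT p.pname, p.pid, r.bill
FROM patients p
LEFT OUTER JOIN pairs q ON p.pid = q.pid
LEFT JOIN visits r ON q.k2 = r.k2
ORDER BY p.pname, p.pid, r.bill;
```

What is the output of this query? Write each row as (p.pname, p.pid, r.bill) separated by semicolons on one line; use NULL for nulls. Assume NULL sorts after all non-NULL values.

(Judy, 8, NULL); (Pia, 7, 218); (Uma, 7, 218); (Uma, 9, 218)

Joins associate left-to-right: patients LEFT JOIN pairs on pid gives 4 intermediate row(s).
Then LEFT JOIN `visits r` on k2: each of those 4 rows is kept; rows whose q.k2 has no match in r get NULL for r's columns.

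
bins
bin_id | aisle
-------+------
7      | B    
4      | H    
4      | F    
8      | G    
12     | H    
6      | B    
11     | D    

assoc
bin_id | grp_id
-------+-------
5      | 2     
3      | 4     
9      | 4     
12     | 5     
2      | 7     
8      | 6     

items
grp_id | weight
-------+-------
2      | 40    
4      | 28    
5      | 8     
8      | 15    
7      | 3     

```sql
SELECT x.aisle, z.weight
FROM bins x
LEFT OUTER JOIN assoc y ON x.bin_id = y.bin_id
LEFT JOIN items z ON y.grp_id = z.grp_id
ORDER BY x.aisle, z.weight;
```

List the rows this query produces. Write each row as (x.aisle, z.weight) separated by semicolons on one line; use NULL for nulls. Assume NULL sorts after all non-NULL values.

(B, NULL); (B, NULL); (D, NULL); (F, NULL); (G, NULL); (H, 8); (H, NULL)

Joins associate left-to-right: bins LEFT JOIN assoc on bin_id gives 7 intermediate row(s).
Then LEFT JOIN `items z` on grp_id: each of those 7 rows is kept; rows whose y.grp_id has no match in z get NULL for z's columns.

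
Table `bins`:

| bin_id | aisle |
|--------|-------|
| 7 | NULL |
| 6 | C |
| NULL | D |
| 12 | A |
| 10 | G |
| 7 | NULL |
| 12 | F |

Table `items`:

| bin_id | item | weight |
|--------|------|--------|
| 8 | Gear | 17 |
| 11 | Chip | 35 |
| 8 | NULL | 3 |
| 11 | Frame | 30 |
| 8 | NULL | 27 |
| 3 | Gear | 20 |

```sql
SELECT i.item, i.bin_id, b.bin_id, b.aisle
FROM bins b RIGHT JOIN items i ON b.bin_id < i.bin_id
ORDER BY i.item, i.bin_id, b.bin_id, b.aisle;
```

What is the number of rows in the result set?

18

RIGHT JOIN keeps every row from `items`; unmatched rows get NULL for `bins`'s columns.
Matching on b.bin_id < i.bin_id. A NULL in a compared column never satisfies the condition.
- b[0] bin_id=7 → 5 match(es) in i → 5 row(s).
- b[1] bin_id=6 → 5 match(es) in i → 5 row(s).
- b[2] bin_id=NULL → no match.
- b[3] bin_id=12 → no match.
- b[4] bin_id=10 → 2 match(es) in i → 2 row(s).
- b[5] bin_id=7 → 5 match(es) in i → 5 row(s).
- b[6] bin_id=12 → no match.
- plus 1 unmatched i row(s), each kept with NULL b columns.
Total: 17 matched + 1 padded = 18 rows.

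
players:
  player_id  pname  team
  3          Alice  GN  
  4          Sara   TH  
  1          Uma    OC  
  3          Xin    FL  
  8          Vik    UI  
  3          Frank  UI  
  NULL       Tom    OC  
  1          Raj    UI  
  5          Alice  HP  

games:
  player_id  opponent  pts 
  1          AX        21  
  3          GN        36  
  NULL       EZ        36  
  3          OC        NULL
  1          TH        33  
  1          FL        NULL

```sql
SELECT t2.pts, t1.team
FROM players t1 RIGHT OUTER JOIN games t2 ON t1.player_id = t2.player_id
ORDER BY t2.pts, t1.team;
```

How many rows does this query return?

13

RIGHT JOIN keeps every row from `games`; unmatched rows get NULL for `players`'s columns.
Matching on t1.player_id = t2.player_id. A NULL in a compared column never satisfies the condition.
- t1 row (player_id=3): matches 2 t2 row(s) → 2 output row(s).
- t1 row (player_id=4): no match.
- t1 row (player_id=1): matches 3 t2 row(s) → 3 output row(s).
- t1 row (player_id=3): matches 2 t2 row(s) → 2 output row(s).
- t1 row (player_id=8): no match.
- t1 row (player_id=3): matches 2 t2 row(s) → 2 output row(s).
- t1 row (player_id=NULL): no match.
- t1 row (player_id=1): matches 3 t2 row(s) → 3 output row(s).
- t1 row (player_id=5): no match.
- plus 1 unmatched t2 row(s), each kept with NULL t1 columns.
Total: 12 matched + 1 padded = 13 rows.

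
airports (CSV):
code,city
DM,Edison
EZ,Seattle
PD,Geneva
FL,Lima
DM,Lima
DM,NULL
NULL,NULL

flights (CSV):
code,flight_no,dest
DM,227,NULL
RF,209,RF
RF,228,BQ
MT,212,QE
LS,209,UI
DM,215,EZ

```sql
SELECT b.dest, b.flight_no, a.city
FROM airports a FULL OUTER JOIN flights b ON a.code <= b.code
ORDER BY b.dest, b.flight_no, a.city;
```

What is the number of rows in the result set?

29

FULL OUTER JOIN keeps every row from both sides; unmatched rows get NULL for the other side's columns.
Matching on a.code <= b.code. A NULL in a compared column never satisfies the condition.
- code=DM: 6 matching b row(s), so 6 row(s) emitted.
- code=EZ: 4 matching b row(s), so 4 row(s) emitted.
- code=PD: 2 matching b row(s), so 2 row(s) emitted.
- code=FL: 4 matching b row(s), so 4 row(s) emitted.
- code=DM: 6 matching b row(s), so 6 row(s) emitted.
- code=DM: 6 matching b row(s), so 6 row(s) emitted.
- code=NULL: no b row matches, row kept with b columns NULL.
Total: 28 matched + 1 padded = 29 rows.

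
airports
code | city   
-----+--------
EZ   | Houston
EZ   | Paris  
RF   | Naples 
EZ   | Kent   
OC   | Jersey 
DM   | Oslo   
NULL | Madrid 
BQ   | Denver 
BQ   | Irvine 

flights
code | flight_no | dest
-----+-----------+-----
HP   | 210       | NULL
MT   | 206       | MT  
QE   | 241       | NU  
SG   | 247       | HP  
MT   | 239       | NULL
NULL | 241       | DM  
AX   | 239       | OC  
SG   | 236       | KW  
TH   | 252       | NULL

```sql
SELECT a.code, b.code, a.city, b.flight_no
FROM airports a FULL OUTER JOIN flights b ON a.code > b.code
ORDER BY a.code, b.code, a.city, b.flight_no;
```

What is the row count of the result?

20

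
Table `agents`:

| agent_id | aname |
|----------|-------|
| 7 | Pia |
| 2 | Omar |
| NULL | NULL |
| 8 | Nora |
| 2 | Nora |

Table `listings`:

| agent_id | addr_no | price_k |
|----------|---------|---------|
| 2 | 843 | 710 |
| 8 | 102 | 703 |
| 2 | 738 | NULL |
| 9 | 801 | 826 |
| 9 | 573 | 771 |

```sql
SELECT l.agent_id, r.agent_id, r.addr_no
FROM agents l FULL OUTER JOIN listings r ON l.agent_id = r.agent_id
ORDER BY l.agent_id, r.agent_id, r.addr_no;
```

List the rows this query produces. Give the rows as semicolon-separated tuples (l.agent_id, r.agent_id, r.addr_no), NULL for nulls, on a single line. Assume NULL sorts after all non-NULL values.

FULL OUTER JOIN keeps every row from both sides; unmatched rows get NULL for the other side's columns.
Matching on l.agent_id = r.agent_id. A NULL in a compared column never satisfies the condition.
Matched pairs: 5; unmatched l rows kept: 2; unmatched r rows kept: 2.

(2, 2, 738); (2, 2, 738); (2, 2, 843); (2, 2, 843); (7, NULL, NULL); (8, 8, 102); (NULL, 9, 573); (NULL, 9, 801); (NULL, NULL, NULL)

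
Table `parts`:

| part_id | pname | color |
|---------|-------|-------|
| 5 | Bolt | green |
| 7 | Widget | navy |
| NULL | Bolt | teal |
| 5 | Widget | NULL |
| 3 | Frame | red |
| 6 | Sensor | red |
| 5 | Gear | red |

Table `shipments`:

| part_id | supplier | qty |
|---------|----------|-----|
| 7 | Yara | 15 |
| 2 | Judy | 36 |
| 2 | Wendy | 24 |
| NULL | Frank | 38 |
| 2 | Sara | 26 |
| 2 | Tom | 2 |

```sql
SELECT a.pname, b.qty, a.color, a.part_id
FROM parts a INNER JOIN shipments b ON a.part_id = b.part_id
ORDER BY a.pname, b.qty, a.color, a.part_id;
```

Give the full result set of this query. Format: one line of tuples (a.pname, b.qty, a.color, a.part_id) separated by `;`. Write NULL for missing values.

(Widget, 15, navy, 7)

INNER JOIN keeps only pairs where the ON condition holds.
Matching on a.part_id = b.part_id. A NULL in a compared column never satisfies the condition.
Matched pairs: 1.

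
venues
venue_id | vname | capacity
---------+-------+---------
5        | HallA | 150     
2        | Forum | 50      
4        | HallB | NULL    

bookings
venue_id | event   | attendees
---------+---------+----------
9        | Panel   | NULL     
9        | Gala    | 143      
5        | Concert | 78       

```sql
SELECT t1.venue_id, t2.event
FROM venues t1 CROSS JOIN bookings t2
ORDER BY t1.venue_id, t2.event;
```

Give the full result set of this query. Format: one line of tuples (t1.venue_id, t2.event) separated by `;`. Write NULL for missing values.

CROSS JOIN pairs every row of `venues` with every row of `bookings`: 3 × 3 = 9 rows.
After projecting and ordering:
t1.venue_id | t2.event
2 | Concert
2 | Gala
2 | Panel
4 | Concert
4 | Gala
4 | Panel
5 | Concert
5 | Gala
5 | Panel

(2, Concert); (2, Gala); (2, Panel); (4, Concert); (4, Gala); (4, Panel); (5, Concert); (5, Gala); (5, Panel)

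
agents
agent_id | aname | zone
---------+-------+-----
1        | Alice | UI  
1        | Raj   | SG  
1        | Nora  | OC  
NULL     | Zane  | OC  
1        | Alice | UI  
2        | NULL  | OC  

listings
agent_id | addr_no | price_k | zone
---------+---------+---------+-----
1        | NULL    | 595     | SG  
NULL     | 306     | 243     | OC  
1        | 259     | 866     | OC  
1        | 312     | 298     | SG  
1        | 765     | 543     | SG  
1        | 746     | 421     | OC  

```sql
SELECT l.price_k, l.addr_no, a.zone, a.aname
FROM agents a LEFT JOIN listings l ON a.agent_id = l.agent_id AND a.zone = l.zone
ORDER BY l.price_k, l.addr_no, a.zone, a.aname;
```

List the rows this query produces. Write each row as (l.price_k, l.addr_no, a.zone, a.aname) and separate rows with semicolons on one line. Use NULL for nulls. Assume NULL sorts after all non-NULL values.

(298, 312, SG, Raj); (421, 746, OC, Nora); (543, 765, SG, Raj); (595, NULL, SG, Raj); (866, 259, OC, Nora); (NULL, NULL, OC, Zane); (NULL, NULL, OC, NULL); (NULL, NULL, UI, Alice); (NULL, NULL, UI, Alice)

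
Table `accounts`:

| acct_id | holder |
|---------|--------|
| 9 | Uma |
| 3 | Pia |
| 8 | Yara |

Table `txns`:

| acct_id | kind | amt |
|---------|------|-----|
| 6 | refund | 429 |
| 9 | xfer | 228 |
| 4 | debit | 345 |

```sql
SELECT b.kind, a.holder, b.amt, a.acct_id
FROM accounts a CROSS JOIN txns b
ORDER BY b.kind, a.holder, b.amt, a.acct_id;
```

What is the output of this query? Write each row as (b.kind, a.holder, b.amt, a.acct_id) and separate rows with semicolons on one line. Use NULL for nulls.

(debit, Pia, 345, 3); (debit, Uma, 345, 9); (debit, Yara, 345, 8); (refund, Pia, 429, 3); (refund, Uma, 429, 9); (refund, Yara, 429, 8); (xfer, Pia, 228, 3); (xfer, Uma, 228, 9); (xfer, Yara, 228, 8)

CROSS JOIN pairs every row of `accounts` with every row of `txns`: 3 × 3 = 9 rows.
After projecting and ordering:
b.kind | a.holder | b.amt | a.acct_id
debit | Pia | 345 | 3
debit | Uma | 345 | 9
debit | Yara | 345 | 8
refund | Pia | 429 | 3
refund | Uma | 429 | 9
refund | Yara | 429 | 8
xfer | Pia | 228 | 3
xfer | Uma | 228 | 9
xfer | Yara | 228 | 8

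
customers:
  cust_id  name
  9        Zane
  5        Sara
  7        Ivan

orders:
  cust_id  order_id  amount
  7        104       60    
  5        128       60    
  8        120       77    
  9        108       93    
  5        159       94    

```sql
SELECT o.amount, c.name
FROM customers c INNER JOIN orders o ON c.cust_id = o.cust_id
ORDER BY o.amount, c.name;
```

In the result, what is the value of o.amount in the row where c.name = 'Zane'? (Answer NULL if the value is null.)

INNER JOIN keeps only pairs where the ON condition holds.
Matching on c.cust_id = o.cust_id.
- c[0] cust_id=9 → 1 match(es) in o → 1 row(s).
- c[1] cust_id=5 → 2 match(es) in o → 2 row(s).
- c[2] cust_id=7 → 1 match(es) in o → 1 row(s).

93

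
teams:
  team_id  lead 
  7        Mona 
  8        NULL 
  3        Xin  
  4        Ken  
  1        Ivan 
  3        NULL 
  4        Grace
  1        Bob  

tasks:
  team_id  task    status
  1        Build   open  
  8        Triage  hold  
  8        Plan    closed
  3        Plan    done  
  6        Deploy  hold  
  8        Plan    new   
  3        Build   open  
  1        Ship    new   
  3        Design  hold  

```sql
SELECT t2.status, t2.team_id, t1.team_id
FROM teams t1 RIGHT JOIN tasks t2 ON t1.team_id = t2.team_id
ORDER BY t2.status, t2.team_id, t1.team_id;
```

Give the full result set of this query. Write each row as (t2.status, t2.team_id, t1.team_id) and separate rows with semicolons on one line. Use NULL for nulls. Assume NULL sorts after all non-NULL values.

(closed, 8, 8); (done, 3, 3); (done, 3, 3); (hold, 3, 3); (hold, 3, 3); (hold, 6, NULL); (hold, 8, 8); (new, 1, 1); (new, 1, 1); (new, 8, 8); (open, 1, 1); (open, 1, 1); (open, 3, 3); (open, 3, 3)

RIGHT JOIN keeps every row from `tasks`; unmatched rows get NULL for `teams`'s columns.
Matching on t1.team_id = t2.team_id.
- t1 (team_id=7) has no partner in t2.
- t1 (team_id=8) pairs with 3 row(s) of t2.
- t1 (team_id=3) pairs with 3 row(s) of t2.
- t1 (team_id=4) has no partner in t2.
- t1 (team_id=1) pairs with 2 row(s) of t2.
- t1 (team_id=3) pairs with 3 row(s) of t2.
- t1 (team_id=4) has no partner in t2.
- t1 (team_id=1) pairs with 2 row(s) of t2.
- 1 t2 row(s) had no t1 match → kept, t1 columns NULL.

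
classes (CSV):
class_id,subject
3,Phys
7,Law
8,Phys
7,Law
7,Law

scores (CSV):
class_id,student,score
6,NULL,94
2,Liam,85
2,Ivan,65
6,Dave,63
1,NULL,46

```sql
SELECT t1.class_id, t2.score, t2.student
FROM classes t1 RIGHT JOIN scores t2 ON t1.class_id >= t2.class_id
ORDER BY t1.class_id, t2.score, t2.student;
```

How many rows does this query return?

23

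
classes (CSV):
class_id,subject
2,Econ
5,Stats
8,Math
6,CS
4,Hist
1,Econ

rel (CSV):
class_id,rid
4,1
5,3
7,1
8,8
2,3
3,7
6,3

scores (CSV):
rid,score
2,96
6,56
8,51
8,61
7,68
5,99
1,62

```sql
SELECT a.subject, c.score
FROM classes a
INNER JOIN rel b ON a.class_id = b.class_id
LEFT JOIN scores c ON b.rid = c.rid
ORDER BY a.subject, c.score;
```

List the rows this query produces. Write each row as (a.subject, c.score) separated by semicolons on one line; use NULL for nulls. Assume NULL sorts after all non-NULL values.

Evaluate left to right. First `classes a INNER JOIN rel b` on class_id: 5 row(s).
Then LEFT JOIN `scores c` on rid: each of those 5 rows is kept; rows whose b.rid has no match in c get NULL for c's columns.

(CS, NULL); (Econ, NULL); (Hist, 62); (Math, 51); (Math, 61); (Stats, NULL)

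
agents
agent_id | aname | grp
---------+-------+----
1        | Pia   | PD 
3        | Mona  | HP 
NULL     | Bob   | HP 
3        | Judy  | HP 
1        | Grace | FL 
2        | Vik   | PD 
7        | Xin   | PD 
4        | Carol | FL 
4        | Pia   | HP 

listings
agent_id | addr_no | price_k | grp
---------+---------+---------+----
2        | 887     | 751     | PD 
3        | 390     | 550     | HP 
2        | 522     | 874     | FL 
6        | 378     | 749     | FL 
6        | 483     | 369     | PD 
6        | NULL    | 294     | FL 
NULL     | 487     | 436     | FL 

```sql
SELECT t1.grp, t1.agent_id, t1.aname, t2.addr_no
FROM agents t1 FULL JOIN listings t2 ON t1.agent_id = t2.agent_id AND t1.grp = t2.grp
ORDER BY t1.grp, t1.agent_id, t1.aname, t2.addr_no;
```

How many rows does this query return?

14

FULL OUTER JOIN keeps every row from both sides; unmatched rows get NULL for the other side's columns.
Matching on t1.agent_id = t2.agent_id AND t1.grp = t2.grp. A NULL in a compared column never satisfies the condition.
- t1 row (agent_id=1, grp=PD): no match → kept, t2 columns NULL.
- t1 row (agent_id=3, grp=HP): matches 1 t2 row(s) → 1 output row(s).
- t1 row (agent_id=NULL, grp=HP): no match → kept, t2 columns NULL.
- t1 row (agent_id=3, grp=HP): matches 1 t2 row(s) → 1 output row(s).
- t1 row (agent_id=1, grp=FL): no match → kept, t2 columns NULL.
- t1 row (agent_id=2, grp=PD): matches 1 t2 row(s) → 1 output row(s).
- t1 row (agent_id=7, grp=PD): no match → kept, t2 columns NULL.
- t1 row (agent_id=4, grp=FL): no match → kept, t2 columns NULL.
- t1 row (agent_id=4, grp=HP): no match → kept, t2 columns NULL.
- 5 row(s) from t2 found no t1 partner → padded with NULL.
Total: 3 matched + 11 padded = 14 rows.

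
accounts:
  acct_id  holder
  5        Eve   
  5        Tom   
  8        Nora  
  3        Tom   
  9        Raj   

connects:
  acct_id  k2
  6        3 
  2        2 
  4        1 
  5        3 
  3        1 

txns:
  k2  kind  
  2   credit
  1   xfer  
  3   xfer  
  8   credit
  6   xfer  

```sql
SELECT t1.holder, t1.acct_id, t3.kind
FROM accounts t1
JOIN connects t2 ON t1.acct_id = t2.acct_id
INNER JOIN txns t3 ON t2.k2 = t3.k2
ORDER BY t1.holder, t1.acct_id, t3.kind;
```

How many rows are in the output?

3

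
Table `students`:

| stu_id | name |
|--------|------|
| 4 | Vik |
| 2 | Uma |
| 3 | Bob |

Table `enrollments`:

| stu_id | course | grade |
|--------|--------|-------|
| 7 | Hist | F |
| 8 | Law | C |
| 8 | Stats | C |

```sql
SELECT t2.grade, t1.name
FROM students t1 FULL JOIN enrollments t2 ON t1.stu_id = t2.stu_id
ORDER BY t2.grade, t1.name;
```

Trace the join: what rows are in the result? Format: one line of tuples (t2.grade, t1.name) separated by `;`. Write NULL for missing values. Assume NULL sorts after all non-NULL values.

(C, NULL); (C, NULL); (F, NULL); (NULL, Bob); (NULL, Uma); (NULL, Vik)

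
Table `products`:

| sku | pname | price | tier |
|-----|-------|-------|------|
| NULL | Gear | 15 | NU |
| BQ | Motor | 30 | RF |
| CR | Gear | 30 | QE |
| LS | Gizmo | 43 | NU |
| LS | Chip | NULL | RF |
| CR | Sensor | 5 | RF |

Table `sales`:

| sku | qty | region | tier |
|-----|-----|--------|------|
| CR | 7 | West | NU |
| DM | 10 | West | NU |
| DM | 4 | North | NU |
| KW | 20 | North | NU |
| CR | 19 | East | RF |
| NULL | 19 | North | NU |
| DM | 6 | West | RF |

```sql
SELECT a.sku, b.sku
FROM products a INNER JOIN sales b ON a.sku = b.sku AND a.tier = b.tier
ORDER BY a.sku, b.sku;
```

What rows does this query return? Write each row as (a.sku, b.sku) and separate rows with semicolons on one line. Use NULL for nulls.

(CR, CR)

INNER JOIN keeps only pairs where the ON condition holds.
Matching on a.sku = b.sku AND a.tier = b.tier. A NULL in a compared column never satisfies the condition.
Matched pairs: 1.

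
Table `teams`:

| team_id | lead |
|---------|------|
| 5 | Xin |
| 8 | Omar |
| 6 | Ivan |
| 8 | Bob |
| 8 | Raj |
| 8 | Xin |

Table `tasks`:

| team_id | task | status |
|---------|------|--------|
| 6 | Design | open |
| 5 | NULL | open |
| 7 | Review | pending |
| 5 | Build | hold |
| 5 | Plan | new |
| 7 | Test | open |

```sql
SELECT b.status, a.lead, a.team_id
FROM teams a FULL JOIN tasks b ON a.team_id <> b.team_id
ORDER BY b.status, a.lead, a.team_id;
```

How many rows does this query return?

32

FULL OUTER JOIN keeps every row from both sides; unmatched rows get NULL for the other side's columns.
Matching on a.team_id <> b.team_id.
- a (team_id=5) pairs with 3 row(s) of b.
- a (team_id=8) pairs with 6 row(s) of b.
- a (team_id=6) pairs with 5 row(s) of b.
- a (team_id=8) pairs with 6 row(s) of b.
- a (team_id=8) pairs with 6 row(s) of b.
- a (team_id=8) pairs with 6 row(s) of b.
Total: 32 rows.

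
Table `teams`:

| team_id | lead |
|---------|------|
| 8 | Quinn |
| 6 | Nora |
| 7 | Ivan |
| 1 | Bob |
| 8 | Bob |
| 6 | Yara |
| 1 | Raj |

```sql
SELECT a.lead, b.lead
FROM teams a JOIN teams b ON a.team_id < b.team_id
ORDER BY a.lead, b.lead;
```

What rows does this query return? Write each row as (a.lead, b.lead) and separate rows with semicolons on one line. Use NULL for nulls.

INNER JOIN keeps only pairs where the ON condition holds.
Matching on a.team_id < b.team_id.
- a[0] team_id=8 → no match; dropped.
- a[1] team_id=6 → 3 match(es) in b → 3 row(s).
- a[2] team_id=7 → 2 match(es) in b → 2 row(s).
- a[3] team_id=1 → 5 match(es) in b → 5 row(s).
- a[4] team_id=8 → no match; dropped.
- a[5] team_id=6 → 3 match(es) in b → 3 row(s).
- a[6] team_id=1 → 5 match(es) in b → 5 row(s).

(Bob, Bob); (Bob, Ivan); (Bob, Nora); (Bob, Quinn); (Bob, Yara); (Ivan, Bob); (Ivan, Quinn); (Nora, Bob); (Nora, Ivan); (Nora, Quinn); (Raj, Bob); (Raj, Ivan); (Raj, Nora); (Raj, Quinn); (Raj, Yara); (Yara, Bob); (Yara, Ivan); (Yara, Quinn)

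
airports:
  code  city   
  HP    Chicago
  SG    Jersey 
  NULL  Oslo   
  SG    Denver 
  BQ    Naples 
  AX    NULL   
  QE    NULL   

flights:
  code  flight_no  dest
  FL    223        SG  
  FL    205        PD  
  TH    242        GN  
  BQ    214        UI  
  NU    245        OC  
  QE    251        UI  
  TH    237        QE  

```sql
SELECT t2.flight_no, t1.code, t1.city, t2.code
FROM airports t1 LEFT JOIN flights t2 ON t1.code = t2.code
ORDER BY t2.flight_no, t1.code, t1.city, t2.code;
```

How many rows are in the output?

7

LEFT JOIN keeps every row from `airports`; unmatched rows get NULL for `flights`'s columns.
Matching on t1.code = t2.code. A NULL in a compared column never satisfies the condition.
Matched pairs: 2; unmatched t1 rows kept: 5.
Total: 2 matched + 5 padded = 7 rows.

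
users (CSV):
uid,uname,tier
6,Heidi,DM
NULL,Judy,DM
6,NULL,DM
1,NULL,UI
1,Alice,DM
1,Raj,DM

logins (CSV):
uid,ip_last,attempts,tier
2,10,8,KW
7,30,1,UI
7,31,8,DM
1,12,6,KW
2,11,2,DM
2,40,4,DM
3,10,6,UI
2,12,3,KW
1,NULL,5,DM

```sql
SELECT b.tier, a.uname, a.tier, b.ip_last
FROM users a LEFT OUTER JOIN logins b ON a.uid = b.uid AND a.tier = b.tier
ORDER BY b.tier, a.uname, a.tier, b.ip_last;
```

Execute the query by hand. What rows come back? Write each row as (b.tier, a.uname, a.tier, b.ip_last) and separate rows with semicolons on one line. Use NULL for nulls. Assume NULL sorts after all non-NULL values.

(DM, Alice, DM, NULL); (DM, Raj, DM, NULL); (NULL, Heidi, DM, NULL); (NULL, Judy, DM, NULL); (NULL, NULL, DM, NULL); (NULL, NULL, UI, NULL)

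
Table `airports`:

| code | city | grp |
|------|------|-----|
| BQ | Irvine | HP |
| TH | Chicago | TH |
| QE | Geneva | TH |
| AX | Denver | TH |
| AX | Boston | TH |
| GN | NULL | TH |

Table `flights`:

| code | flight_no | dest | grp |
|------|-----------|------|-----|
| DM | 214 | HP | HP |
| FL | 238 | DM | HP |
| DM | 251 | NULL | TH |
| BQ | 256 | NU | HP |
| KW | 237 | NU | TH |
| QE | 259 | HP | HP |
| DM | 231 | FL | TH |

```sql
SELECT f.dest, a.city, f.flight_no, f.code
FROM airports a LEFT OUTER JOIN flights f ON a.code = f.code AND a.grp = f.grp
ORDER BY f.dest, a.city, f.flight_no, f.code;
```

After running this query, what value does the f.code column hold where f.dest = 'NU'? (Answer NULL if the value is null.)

BQ

LEFT JOIN keeps every row from `airports`; unmatched rows get NULL for `flights`'s columns.
Matching on a.code = f.code AND a.grp = f.grp.
Matched pairs: 1; unmatched a rows kept: 5.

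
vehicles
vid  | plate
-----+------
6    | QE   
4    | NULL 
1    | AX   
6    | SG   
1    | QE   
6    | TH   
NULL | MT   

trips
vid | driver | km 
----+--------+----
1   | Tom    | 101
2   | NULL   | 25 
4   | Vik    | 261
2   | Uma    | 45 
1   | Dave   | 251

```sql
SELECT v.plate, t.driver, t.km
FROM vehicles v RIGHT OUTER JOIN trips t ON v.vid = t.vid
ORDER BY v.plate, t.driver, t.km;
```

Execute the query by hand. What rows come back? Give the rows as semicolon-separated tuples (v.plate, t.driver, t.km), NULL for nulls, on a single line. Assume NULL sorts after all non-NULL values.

(AX, Dave, 251); (AX, Tom, 101); (QE, Dave, 251); (QE, Tom, 101); (NULL, Uma, 45); (NULL, Vik, 261); (NULL, NULL, 25)

RIGHT JOIN keeps every row from `trips`; unmatched rows get NULL for `vehicles`'s columns.
Matching on v.vid = t.vid. A NULL in a compared column never satisfies the condition.
- v (vid=6) has no partner in t.
- v (vid=4) pairs with 1 row(s) of t.
- v (vid=1) pairs with 2 row(s) of t.
- v (vid=6) has no partner in t.
- v (vid=1) pairs with 2 row(s) of t.
- v (vid=6) has no partner in t.
- v (vid=NULL) has no partner in t.
- plus 2 unmatched t row(s), each kept with NULL v columns.
After projecting and ordering:
v.plate | t.driver | t.km
AX | Dave | 251
AX | Tom | 101
QE | Dave | 251
QE | Tom | 101
NULL | Uma | 45
NULL | Vik | 261
NULL | NULL | 25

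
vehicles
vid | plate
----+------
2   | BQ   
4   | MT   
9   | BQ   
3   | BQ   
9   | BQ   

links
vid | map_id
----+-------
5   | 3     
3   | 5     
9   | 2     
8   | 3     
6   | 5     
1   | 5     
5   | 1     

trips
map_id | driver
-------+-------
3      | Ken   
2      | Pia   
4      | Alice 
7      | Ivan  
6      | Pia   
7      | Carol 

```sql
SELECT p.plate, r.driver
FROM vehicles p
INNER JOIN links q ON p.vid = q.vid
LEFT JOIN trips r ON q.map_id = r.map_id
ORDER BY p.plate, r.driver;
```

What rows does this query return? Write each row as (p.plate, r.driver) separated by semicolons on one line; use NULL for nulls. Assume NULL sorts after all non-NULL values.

(BQ, Pia); (BQ, Pia); (BQ, NULL)

Step 1 — p INNER JOIN q on vid → 3 row(s).
Then LEFT JOIN `trips r` on map_id: each of those 3 rows is kept; rows whose q.map_id has no match in r get NULL for r's columns.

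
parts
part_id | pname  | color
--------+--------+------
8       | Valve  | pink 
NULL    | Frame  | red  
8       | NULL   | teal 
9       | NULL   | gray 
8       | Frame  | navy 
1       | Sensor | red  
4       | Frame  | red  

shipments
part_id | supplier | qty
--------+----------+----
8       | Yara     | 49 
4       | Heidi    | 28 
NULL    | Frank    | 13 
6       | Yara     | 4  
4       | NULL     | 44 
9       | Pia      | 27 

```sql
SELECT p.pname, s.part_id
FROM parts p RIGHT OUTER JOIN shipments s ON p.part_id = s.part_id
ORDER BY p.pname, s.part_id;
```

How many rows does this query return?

8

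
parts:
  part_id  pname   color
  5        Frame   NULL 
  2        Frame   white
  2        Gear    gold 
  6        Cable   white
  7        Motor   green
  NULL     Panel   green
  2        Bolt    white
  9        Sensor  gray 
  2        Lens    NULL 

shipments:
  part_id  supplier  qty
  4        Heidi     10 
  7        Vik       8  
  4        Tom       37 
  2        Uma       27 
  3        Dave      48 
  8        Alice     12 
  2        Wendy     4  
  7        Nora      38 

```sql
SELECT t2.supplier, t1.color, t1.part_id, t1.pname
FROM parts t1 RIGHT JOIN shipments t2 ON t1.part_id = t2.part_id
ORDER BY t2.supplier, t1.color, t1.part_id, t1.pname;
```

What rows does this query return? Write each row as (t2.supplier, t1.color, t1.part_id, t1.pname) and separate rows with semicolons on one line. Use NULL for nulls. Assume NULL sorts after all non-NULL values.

(Alice, NULL, NULL, NULL); (Dave, NULL, NULL, NULL); (Heidi, NULL, NULL, NULL); (Nora, green, 7, Motor); (Tom, NULL, NULL, NULL); (Uma, gold, 2, Gear); (Uma, white, 2, Bolt); (Uma, white, 2, Frame); (Uma, NULL, 2, Lens); (Vik, green, 7, Motor); (Wendy, gold, 2, Gear); (Wendy, white, 2, Bolt); (Wendy, white, 2, Frame); (Wendy, NULL, 2, Lens)

RIGHT JOIN keeps every row from `shipments`; unmatched rows get NULL for `parts`'s columns.
Matching on t1.part_id = t2.part_id. A NULL in a compared column never satisfies the condition.
- t1 row (part_id=5): no match.
- t1 row (part_id=2): matches 2 t2 row(s) → 2 output row(s).
- t1 row (part_id=2): matches 2 t2 row(s) → 2 output row(s).
- t1 row (part_id=6): no match.
- t1 row (part_id=7): matches 2 t2 row(s) → 2 output row(s).
- t1 row (part_id=NULL): no match.
- t1 row (part_id=2): matches 2 t2 row(s) → 2 output row(s).
- t1 row (part_id=9): no match.
- t1 row (part_id=2): matches 2 t2 row(s) → 2 output row(s).
- 4 row(s) from t2 found no t1 partner → padded with NULL.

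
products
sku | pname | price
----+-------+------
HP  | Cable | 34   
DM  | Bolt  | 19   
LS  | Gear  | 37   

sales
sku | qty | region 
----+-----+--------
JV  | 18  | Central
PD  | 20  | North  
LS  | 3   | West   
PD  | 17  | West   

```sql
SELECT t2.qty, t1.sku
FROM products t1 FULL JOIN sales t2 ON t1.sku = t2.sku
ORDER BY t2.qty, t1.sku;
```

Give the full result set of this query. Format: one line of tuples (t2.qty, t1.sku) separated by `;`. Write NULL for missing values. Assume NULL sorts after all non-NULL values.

FULL OUTER JOIN keeps every row from both sides; unmatched rows get NULL for the other side's columns.
Matching on t1.sku = t2.sku.
Matched pairs: 1; unmatched t1 rows kept: 2; unmatched t2 rows kept: 3.

(3, LS); (17, NULL); (18, NULL); (20, NULL); (NULL, DM); (NULL, HP)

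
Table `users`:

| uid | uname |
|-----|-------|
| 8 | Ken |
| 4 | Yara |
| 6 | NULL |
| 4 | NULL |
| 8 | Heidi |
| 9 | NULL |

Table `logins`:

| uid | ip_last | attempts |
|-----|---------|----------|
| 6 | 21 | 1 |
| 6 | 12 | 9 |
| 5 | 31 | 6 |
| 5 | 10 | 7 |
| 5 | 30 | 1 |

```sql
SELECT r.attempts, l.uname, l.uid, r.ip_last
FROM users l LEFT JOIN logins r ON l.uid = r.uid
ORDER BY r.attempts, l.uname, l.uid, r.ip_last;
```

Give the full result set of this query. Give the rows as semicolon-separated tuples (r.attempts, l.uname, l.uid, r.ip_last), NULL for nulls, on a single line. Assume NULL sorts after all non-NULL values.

LEFT JOIN keeps every row from `users`; unmatched rows get NULL for `logins`'s columns.
Matching on l.uid = r.uid.
- l[0] uid=8 → no match; kept with NULLs on the r side.
- l[1] uid=4 → no match; kept with NULLs on the r side.
- l[2] uid=6 → 2 match(es) in r → 2 row(s).
- l[3] uid=4 → no match; kept with NULLs on the r side.
- l[4] uid=8 → no match; kept with NULLs on the r side.
- l[5] uid=9 → no match; kept with NULLs on the r side.
After projecting and ordering:
r.attempts | l.uname | l.uid | r.ip_last
1 | NULL | 6 | 21
9 | NULL | 6 | 12
NULL | Heidi | 8 | NULL
NULL | Ken | 8 | NULL
NULL | Yara | 4 | NULL
NULL | NULL | 4 | NULL
NULL | NULL | 9 | NULL

(1, NULL, 6, 21); (9, NULL, 6, 12); (NULL, Heidi, 8, NULL); (NULL, Ken, 8, NULL); (NULL, Yara, 4, NULL); (NULL, NULL, 4, NULL); (NULL, NULL, 9, NULL)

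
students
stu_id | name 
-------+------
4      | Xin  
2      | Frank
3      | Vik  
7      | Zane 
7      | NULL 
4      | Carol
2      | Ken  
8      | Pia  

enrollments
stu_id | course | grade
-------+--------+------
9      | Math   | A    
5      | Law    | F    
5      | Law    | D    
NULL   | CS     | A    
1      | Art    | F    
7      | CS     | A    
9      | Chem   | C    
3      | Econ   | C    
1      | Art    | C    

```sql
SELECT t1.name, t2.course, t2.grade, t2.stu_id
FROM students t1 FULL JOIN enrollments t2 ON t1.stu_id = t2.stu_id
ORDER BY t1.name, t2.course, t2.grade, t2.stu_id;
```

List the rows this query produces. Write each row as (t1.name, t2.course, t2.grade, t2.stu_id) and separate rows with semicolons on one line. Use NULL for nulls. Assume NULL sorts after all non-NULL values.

(Carol, NULL, NULL, NULL); (Frank, NULL, NULL, NULL); (Ken, NULL, NULL, NULL); (Pia, NULL, NULL, NULL); (Vik, Econ, C, 3); (Xin, NULL, NULL, NULL); (Zane, CS, A, 7); (NULL, Art, C, 1); (NULL, Art, F, 1); (NULL, CS, A, 7); (NULL, CS, A, NULL); (NULL, Chem, C, 9); (NULL, Law, D, 5); (NULL, Law, F, 5); (NULL, Math, A, 9)

FULL OUTER JOIN keeps every row from both sides; unmatched rows get NULL for the other side's columns.
Matching on t1.stu_id = t2.stu_id. A NULL in a compared column never satisfies the condition.
Matched pairs: 3; unmatched t1 rows kept: 5; unmatched t2 rows kept: 7.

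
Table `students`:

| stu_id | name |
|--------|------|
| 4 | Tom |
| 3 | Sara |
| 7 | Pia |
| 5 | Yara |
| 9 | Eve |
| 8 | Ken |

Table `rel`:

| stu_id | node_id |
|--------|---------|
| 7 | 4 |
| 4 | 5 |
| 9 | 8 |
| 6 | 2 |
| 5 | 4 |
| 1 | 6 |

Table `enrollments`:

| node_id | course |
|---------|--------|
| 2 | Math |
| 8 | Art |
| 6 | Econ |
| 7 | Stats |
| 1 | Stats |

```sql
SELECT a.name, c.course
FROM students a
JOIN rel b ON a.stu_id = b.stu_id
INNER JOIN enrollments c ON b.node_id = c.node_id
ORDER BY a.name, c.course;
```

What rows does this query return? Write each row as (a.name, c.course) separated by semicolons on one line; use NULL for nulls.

Joins associate left-to-right: students INNER JOIN rel on stu_id gives 4 intermediate row(s).
Then INNER JOIN `enrollments c` on node_id: keep only rows whose b.node_id appears in c.

(Eve, Art)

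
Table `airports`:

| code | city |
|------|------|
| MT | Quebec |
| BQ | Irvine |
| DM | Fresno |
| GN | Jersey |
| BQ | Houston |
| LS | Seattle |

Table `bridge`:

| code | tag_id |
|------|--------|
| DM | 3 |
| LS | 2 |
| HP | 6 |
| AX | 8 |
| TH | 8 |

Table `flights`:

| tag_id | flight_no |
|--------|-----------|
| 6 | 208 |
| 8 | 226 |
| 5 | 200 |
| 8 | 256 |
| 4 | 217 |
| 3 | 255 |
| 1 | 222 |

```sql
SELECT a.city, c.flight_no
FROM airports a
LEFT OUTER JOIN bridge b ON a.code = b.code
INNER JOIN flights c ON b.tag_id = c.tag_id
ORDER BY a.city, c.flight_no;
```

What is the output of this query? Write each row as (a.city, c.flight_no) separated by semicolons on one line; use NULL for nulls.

(Fresno, 255)

Joins associate left-to-right: airports LEFT JOIN bridge on code gives 6 intermediate row(s).
Then INNER JOIN `flights c` on tag_id: keep only rows whose b.tag_id appears in c.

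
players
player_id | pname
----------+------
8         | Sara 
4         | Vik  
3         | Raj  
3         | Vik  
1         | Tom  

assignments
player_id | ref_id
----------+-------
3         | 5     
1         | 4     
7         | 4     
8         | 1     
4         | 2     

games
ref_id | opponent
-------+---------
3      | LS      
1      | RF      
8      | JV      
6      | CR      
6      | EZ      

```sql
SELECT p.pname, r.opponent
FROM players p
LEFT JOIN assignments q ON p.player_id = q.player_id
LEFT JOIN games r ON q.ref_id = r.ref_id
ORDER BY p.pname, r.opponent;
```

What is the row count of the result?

5

Joins associate left-to-right: players LEFT JOIN assignments on player_id gives 5 intermediate row(s).
Then LEFT JOIN `games r` on ref_id: each of those 5 rows is kept; rows whose q.ref_id has no match in r get NULL for r's columns.
Result: 5 row(s).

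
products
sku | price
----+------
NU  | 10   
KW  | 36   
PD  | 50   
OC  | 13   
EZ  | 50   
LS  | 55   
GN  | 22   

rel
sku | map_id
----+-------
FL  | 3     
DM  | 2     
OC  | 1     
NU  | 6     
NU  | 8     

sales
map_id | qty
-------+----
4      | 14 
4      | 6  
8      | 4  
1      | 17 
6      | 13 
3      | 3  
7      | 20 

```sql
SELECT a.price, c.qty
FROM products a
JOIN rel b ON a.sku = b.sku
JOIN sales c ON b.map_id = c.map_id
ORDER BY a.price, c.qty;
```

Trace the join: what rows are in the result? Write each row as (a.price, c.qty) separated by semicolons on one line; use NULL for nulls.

Step 1 — a INNER JOIN b on sku → 3 row(s).
Then INNER JOIN `sales c` on map_id: keep only rows whose b.map_id appears in c.

(10, 4); (10, 13); (13, 17)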